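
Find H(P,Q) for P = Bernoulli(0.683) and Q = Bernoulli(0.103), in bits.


H(P,Q) = -p*log2(q) - (1-p)*log2(1-q). -0.683*log2(0.103) = 2.239751; -0.317*log2(0.897) = 0.049712. H(P,Q) = 2.239751 + 0.049712 = 2.2895

2.2895 bits


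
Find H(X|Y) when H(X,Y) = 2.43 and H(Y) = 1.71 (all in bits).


H(X|Y) = H(X,Y) - H(Y) = 2.43 - 1.71 = 0.72

0.72 bits


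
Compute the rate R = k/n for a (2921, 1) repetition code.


Rate = k/n = 1/2921

1/2921


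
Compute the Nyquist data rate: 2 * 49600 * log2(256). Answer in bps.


Rate = 2 * B * log2(M) = 2 * 49600 * 8.0 = 793600.0

793600.0 bps


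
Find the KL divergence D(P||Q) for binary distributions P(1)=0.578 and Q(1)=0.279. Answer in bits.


KL = p*log2(p/q) + (1-p)*log2((1-p)/(1-q)) = 0.578*log2(0.578/0.279) + 0.422*log2(0.422/0.721) = 0.2813

0.2813 bits


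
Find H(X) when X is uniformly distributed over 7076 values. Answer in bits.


H = log2(n) = log2(7076) = 12.7887

12.7887 bits


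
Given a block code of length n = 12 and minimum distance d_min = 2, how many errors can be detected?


Detection capability = d_min - 1 = 2 - 1 = 1

1 errors


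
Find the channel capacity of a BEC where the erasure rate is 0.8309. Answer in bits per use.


C = 1 - epsilon = 1 - 0.8309 = 0.1691

0.1691 bits


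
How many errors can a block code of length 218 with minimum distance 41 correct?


Correction capability = floor((d-1)/2) = floor((41-1)/2) = 20

20 errors


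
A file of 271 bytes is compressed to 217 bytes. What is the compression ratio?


Ratio = original / compressed = 271 / 217 = 1.2488

1.2488


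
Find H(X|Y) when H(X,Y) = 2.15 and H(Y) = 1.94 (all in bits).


H(X|Y) = H(X,Y) - H(Y) = 2.15 - 1.94 = 0.21

0.21 bits


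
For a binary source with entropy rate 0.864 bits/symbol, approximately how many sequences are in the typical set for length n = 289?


log2|A_typical| = nH = 289 * 0.864 = 249.696, so |A_typical| ~ 2^249.696 = 1.465e+75

1.465e+75


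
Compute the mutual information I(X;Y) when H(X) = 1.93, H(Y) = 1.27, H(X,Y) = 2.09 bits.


I(X;Y) = H(X) + H(Y) - H(X,Y) = 1.93 + 1.27 - 2.09 = 1.11

1.11 bits


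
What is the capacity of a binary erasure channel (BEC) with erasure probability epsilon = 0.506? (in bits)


C = 1 - epsilon = 1 - 0.506 = 0.494

0.494 bits


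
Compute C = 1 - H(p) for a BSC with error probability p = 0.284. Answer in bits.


H(p) = -p*log2(p) - (1-p)*log2(1-p) = -0.284*log2(0.284) - 0.716*log2(0.716) = 0.515755 + 0.345089 = 0.8608. C = 1 - H(p) = 1 - 0.8608 = 0.1392

0.1392 bits


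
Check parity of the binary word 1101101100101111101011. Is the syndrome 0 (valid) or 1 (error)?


Syndrome = XOR of all bits = 1 XOR 1 XOR 0 XOR 1 XOR 1 XOR 0 XOR 1 XOR 1 XOR 0 XOR 0 XOR 1 XOR 0 XOR 1 XOR 1 XOR 1 XOR 1 XOR 1 XOR 0 XOR 1 XOR 0 XOR 1 XOR 1 = 1

1


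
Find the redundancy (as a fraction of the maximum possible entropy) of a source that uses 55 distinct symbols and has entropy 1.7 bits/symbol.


H_max = log2(K) = log2(55) = 5.7814 bits/symbol. Redundancy = 1 - H/H_max = 1 - 1.7/5.7814 = 1 - 0.294 = 0.706

0.706


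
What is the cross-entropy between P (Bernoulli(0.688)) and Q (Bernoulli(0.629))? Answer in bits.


H(P,Q) = -p*log2(q) - (1-p)*log2(1-q). -0.688*log2(0.629) = 0.460181; -0.312*log2(0.371) = 0.446319. H(P,Q) = 0.460181 + 0.446319 = 0.9065

0.9065 bits


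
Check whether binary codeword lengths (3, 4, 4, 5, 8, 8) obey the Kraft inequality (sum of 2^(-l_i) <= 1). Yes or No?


Kraft sum = sum(2^(-l_i)) = 0.2891, need <= 1. Result: satisfied (a binary prefix-free code with these lengths exists)

Yes


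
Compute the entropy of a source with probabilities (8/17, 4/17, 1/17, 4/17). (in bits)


H = -sum(p_i * log2(p_i)). Terms: -(8/17)*log2(8/17) = 0.511747; -(4/17)*log2(4/17) = 0.491168; -(1/17)*log2(1/17) = 0.240439; -(4/17)*log2(4/17) = 0.491168. H = 0.511747 + 0.491168 + 0.240439 + 0.491168 = 1.7345

1.7345 bits


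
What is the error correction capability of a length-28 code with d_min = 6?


Correction capability = floor((d-1)/2) = floor((6-1)/2) = 2

2 errors


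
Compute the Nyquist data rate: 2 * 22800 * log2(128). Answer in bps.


Rate = 2 * B * log2(M) = 2 * 22800 * 7.0 = 319200.0

319200.0 bps


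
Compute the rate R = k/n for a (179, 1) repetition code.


Rate = k/n = 1/179

1/179


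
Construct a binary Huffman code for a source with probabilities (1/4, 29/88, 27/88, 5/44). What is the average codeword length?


Huffman construction (repeatedly merge the two least-probable nodes; each merge adds 1 bit to every symbol beneath it): 5/44 + 1/4 = 4/11; 27/88 + 29/88 = 7/11; 4/11 + 7/11 = 1. Resulting codeword lengths (in the order the probabilities were given): (2, 2, 2, 2). L_avg = sum(p_i * l_i) = 1/4*2 + 29/88*2 + 27/88*2 + 5/44*2 = 2

2.0 bits


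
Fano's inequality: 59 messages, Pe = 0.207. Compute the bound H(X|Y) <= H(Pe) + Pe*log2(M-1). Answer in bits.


H(Pe) = -Pe*log2(Pe) - (1-Pe)*log2(1-Pe) = -0.207*log2(0.207) - 0.793*log2(0.793) = 0.470366 + 0.265344 = 0.7357. Pe*log2(M-1) = 0.207*log2(58) = 1.212602. Bound = H(Pe) + Pe*log2(M-1) = 0.470366 + 0.265344 + 1.212602 = 1.9483

1.9483 bits


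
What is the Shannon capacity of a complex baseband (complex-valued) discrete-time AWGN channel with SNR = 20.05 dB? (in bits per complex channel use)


SNR_linear = 10^(20.05/10) = 101.1579; C = log2(1 + SNR_linear) = log2(1 + 101.1579) = 6.6747

6.6747 bits/channel use


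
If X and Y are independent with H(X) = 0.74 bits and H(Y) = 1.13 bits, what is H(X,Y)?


For independent variables, H(X,Y) = H(X) + H(Y) = 0.74 + 1.13 = 1.87

1.87 bits


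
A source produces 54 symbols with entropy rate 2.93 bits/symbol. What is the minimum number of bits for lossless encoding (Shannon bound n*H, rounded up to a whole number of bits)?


Minimum bits >= n * H = 54 * 2.93 = 158.22, rounded up to a whole number of bits = 159

159 bits


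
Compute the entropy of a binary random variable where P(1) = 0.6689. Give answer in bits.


H = -p*log2(p) - (1-p)*log2(1-p). -0.6689*log2(0.6689) = 0.388054; -0.3311*log2(0.3311) = 0.527992. H = 0.388054 + 0.527992 = 0.916

0.916 bits


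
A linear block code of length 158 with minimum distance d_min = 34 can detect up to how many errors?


Detection capability = d_min - 1 = 34 - 1 = 33

33 errors


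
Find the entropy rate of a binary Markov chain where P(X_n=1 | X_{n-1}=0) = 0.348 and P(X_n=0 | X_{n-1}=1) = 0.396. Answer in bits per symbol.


Stationary distribution: pi_0 = p10/(p01+p10) = 0.5323, pi_1 = 0.4677. Entropy rate H' = pi_0*H(p01) + pi_1*H(p10) = 0.5323*0.9323 + 0.4677*0.9686 = 0.9492

0.9492 bits/symbol


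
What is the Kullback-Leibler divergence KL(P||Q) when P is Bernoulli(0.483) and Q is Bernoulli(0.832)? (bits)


KL = p*log2(p/q) + (1-p)*log2((1-p)/(1-q)) = 0.483*log2(0.483/0.832) + 0.517*log2(0.517/0.168) = 0.4595

0.4595 bits


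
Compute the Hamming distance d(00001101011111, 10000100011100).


Count differing positions: ^ . . . ^ . . ^ . . . . ^ ^ = 5 differences

5


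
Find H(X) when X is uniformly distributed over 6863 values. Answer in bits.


H = log2(n) = log2(6863) = 12.7446

12.7446 bits


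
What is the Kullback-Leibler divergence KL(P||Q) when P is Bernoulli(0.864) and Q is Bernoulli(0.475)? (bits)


KL = p*log2(p/q) + (1-p)*log2((1-p)/(1-q)) = 0.864*log2(0.864/0.475) + 0.136*log2(0.136/0.525) = 0.4807

0.4807 bits


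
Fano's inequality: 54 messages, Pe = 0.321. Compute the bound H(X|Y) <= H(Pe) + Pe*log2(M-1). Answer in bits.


H(Pe) = -Pe*log2(Pe) - (1-Pe)*log2(1-Pe) = -0.321*log2(0.321) - 0.679*log2(0.679) = 0.526233 + 0.379233 = 0.9055. Pe*log2(M-1) = 0.321*log2(53) = 1.838662. Bound = H(Pe) + Pe*log2(M-1) = 0.526233 + 0.379233 + 1.838662 = 2.7441

2.7441 bits


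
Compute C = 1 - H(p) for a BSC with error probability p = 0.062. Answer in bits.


H(p) = -p*log2(p) - (1-p)*log2(1-p) = -0.062*log2(0.062) - 0.938*log2(0.938) = 0.248718 + 0.086615 = 0.3353. C = 1 - H(p) = 1 - 0.3353 = 0.6647

0.6647 bits


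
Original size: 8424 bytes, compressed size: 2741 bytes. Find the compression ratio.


Ratio = original / compressed = 8424 / 2741 = 3.0733

3.0733


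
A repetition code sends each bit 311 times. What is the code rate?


Rate = k/n = 1/311

1/311


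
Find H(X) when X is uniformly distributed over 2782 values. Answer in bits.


H = log2(n) = log2(2782) = 11.4419

11.4419 bits


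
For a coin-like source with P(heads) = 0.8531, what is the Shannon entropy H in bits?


H = -p*log2(p) - (1-p)*log2(1-p). -0.8531*log2(0.8531) = 0.195542; -0.1469*log2(0.1469) = 0.406486. H = 0.195542 + 0.406486 = 0.602

0.602 bits


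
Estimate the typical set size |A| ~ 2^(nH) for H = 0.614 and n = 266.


log2|A_typical| = nH = 266 * 0.614 = 163.324, so |A_typical| ~ 2^163.324 = 1.464e+49

1.464e+49


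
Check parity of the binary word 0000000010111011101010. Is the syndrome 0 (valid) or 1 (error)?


Syndrome = XOR of all bits = 0 XOR 0 XOR 0 XOR 0 XOR 0 XOR 0 XOR 0 XOR 0 XOR 1 XOR 0 XOR 1 XOR 1 XOR 1 XOR 0 XOR 1 XOR 1 XOR 1 XOR 0 XOR 1 XOR 0 XOR 1 XOR 0 = 1

1


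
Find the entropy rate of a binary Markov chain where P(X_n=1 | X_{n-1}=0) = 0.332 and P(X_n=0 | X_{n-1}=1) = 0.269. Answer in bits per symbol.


Stationary distribution: pi_0 = p10/(p01+p10) = 0.4476, pi_1 = 0.5524. Entropy rate H' = pi_0*H(p01) + pi_1*H(p10) = 0.4476*0.917 + 0.5524*0.84 = 0.8745

0.8745 bits/symbol


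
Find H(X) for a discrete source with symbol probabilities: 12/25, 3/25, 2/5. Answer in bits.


H = -sum(p_i * log2(p_i)). Terms: -(12/25)*log2(12/25) = 0.508269; -(3/25)*log2(3/25) = 0.367067; -(2/5)*log2(2/5) = 0.528771. H = 0.508269 + 0.367067 + 0.528771 = 1.4041

1.4041 bits


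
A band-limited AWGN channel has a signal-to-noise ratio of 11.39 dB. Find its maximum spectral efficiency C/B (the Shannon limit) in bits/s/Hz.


SNR_linear = 10^(11.39/10) = 13.7721; C/B = log2(1 + SNR_linear) = log2(1 + 13.7721) = 3.8848

3.8848 bits/s/Hz


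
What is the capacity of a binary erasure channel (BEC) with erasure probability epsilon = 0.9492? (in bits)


C = 1 - epsilon = 1 - 0.9492 = 0.0508

0.0508 bits


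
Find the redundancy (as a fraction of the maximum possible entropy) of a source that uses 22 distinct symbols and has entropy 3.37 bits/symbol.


H_max = log2(K) = log2(22) = 4.4594 bits/symbol. Redundancy = 1 - H/H_max = 1 - 3.37/4.4594 = 1 - 0.7557 = 0.2443

0.2443


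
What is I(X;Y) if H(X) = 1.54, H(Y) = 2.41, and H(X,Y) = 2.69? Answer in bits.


I(X;Y) = H(X) + H(Y) - H(X,Y) = 1.54 + 2.41 - 2.69 = 1.26

1.26 bits


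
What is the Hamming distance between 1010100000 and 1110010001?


Count differing positions: . ^ . . ^ ^ . . . ^ = 4 differences

4


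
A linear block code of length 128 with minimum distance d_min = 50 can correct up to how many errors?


Correction capability = floor((d-1)/2) = floor((50-1)/2) = 24

24 errors


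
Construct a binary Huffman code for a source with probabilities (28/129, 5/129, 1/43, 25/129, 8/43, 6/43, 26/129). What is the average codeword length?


Huffman construction (repeatedly merge the two least-probable nodes; each merge adds 1 bit to every symbol beneath it): 1/43 + 5/129 = 8/129; 8/129 + 6/43 = 26/129; 8/43 + 25/129 = 49/129; 26/129 + 26/129 = 52/129; 28/129 + 49/129 = 77/129; 52/129 + 77/129 = 1. Resulting codeword lengths (in the order the probabilities were given): (2, 4, 4, 3, 3, 3, 2). L_avg = sum(p_i * l_i) = 28/129*2 + 5/129*4 + 1/43*4 + 25/129*3 + 8/43*3 + 6/43*3 + 26/129*2 = 341/129 = 2.6434

2.6434 bits


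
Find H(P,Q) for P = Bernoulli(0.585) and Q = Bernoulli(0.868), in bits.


H(P,Q) = -p*log2(q) - (1-p)*log2(1-q). -0.585*log2(0.868) = 0.119476; -0.415*log2(0.132) = 1.212377. H(P,Q) = 0.119476 + 1.212377 = 1.3319

1.3319 bits


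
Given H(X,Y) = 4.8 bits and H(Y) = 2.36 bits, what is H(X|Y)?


H(X|Y) = H(X,Y) - H(Y) = 4.8 - 2.36 = 2.44

2.44 bits


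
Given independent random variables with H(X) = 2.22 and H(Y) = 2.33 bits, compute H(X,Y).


For independent variables, H(X,Y) = H(X) + H(Y) = 2.22 + 2.33 = 4.55

4.55 bits


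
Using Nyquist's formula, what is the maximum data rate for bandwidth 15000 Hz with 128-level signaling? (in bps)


Rate = 2 * B * log2(M) = 2 * 15000 * 7.0 = 210000.0

210000.0 bps


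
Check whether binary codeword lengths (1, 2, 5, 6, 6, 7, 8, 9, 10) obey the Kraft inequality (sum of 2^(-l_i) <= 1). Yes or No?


Kraft sum = sum(2^(-l_i)) = 0.8271, need <= 1. Result: satisfied (a binary prefix-free code with these lengths exists)

Yes


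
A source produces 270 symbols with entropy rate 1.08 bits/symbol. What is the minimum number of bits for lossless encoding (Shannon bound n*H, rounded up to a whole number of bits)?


Minimum bits >= n * H = 270 * 1.08 = 291.6, rounded up to a whole number of bits = 292

292 bits


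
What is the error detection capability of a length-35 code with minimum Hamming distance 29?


Detection capability = d_min - 1 = 29 - 1 = 28

28 errors


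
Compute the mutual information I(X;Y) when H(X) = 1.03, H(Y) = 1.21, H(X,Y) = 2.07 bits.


I(X;Y) = H(X) + H(Y) - H(X,Y) = 1.03 + 1.21 - 2.07 = 0.17

0.17 bits


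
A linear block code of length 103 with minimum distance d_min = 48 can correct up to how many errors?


Correction capability = floor((d-1)/2) = floor((48-1)/2) = 23

23 errors


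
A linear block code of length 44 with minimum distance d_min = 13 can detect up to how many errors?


Detection capability = d_min - 1 = 13 - 1 = 12

12 errors


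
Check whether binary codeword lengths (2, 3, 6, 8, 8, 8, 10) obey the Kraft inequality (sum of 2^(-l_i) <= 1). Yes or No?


Kraft sum = sum(2^(-l_i)) = 0.4033, need <= 1. Result: satisfied (a binary prefix-free code with these lengths exists)

Yes


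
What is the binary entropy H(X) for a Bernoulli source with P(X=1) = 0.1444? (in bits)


H = -p*log2(p) - (1-p)*log2(1-p). -0.1444*log2(0.1444) = 0.403144; -0.8556*log2(0.8556) = 0.192503. H = 0.403144 + 0.192503 = 0.5956

0.5956 bits


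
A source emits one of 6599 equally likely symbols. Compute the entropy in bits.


H = log2(n) = log2(6599) = 12.688

12.688 bits


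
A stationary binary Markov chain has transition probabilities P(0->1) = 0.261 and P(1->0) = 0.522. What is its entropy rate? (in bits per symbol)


Stationary distribution: pi_0 = p10/(p01+p10) = 0.6667, pi_1 = 0.3333. Entropy rate H' = pi_0*H(p01) + pi_1*H(p10) = 0.6667*0.8283 + 0.3333*0.9986 = 0.885

0.885 bits/symbol


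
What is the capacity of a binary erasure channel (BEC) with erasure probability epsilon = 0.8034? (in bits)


C = 1 - epsilon = 1 - 0.8034 = 0.1966

0.1966 bits


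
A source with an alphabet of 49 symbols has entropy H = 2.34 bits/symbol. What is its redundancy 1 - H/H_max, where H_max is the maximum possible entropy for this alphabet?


H_max = log2(K) = log2(49) = 5.6147 bits/symbol. Redundancy = 1 - H/H_max = 1 - 2.34/5.6147 = 1 - 0.4168 = 0.5832

0.5832


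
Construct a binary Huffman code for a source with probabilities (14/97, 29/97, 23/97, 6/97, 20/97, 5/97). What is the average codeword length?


Huffman construction (repeatedly merge the two least-probable nodes; each merge adds 1 bit to every symbol beneath it): 5/97 + 6/97 = 11/97; 11/97 + 14/97 = 25/97; 20/97 + 23/97 = 43/97; 25/97 + 29/97 = 54/97; 43/97 + 54/97 = 1. Resulting codeword lengths (in the order the probabilities were given): (3, 2, 2, 4, 2, 4). L_avg = sum(p_i * l_i) = 14/97*3 + 29/97*2 + 23/97*2 + 6/97*4 + 20/97*2 + 5/97*4 = 230/97 = 2.3711

2.3711 bits


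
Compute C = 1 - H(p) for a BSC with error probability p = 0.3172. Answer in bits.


H(p) = -p*log2(p) - (1-p)*log2(1-p) = -0.3172*log2(0.3172) - 0.6828*log2(0.6828) = 0.525453 + 0.375858 = 0.9013. C = 1 - H(p) = 1 - 0.9013 = 0.0987

0.0987 bits


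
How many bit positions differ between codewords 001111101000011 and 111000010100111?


Count differing positions: ^ ^ . ^ ^ ^ ^ ^ ^ ^ . . ^ . . = 10 differences

10


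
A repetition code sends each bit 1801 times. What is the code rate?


Rate = k/n = 1/1801

1/1801


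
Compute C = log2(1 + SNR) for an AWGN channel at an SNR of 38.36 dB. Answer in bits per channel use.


SNR_linear = 10^(38.36/10) = 6854.8823; C = log2(1 + SNR_linear) = log2(1 + 6854.8823) = 12.7431

12.7431 bits/channel use


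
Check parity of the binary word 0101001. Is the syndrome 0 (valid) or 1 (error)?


Syndrome = XOR of all bits = 0 XOR 1 XOR 0 XOR 1 XOR 0 XOR 0 XOR 1 = 1

1


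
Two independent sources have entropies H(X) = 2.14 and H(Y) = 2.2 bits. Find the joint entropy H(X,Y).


For independent variables, H(X,Y) = H(X) + H(Y) = 2.14 + 2.2 = 4.34

4.34 bits


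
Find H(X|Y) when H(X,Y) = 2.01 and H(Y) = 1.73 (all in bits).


H(X|Y) = H(X,Y) - H(Y) = 2.01 - 1.73 = 0.28

0.28 bits


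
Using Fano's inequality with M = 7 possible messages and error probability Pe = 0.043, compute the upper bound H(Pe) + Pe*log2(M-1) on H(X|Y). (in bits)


H(Pe) = -Pe*log2(Pe) - (1-Pe)*log2(1-Pe) = -0.043*log2(0.043) - 0.957*log2(0.957) = 0.195199 + 0.060683 = 0.2559. Pe*log2(M-1) = 0.043*log2(6) = 0.111153. Bound = H(Pe) + Pe*log2(M-1) = 0.195199 + 0.060683 + 0.111153 = 0.367

0.367 bits


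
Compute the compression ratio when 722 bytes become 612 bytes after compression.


Ratio = original / compressed = 722 / 612 = 1.1797

1.1797


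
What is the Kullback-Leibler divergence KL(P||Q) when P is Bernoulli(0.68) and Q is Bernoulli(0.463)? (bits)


KL = p*log2(p/q) + (1-p)*log2((1-p)/(1-q)) = 0.68*log2(0.68/0.463) + 0.32*log2(0.32/0.537) = 0.1381

0.1381 bits


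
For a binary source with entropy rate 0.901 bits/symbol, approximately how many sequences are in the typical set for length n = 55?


log2|A_typical| = nH = 55 * 0.901 = 49.555, so |A_typical| ~ 2^49.555 = 8.271e+14

8.271e+14


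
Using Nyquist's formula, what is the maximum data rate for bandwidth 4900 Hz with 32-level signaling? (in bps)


Rate = 2 * B * log2(M) = 2 * 4900 * 5.0 = 49000.0

49000.0 bps


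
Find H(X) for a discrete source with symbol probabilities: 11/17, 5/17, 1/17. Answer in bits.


H = -sum(p_i * log2(p_i)). Terms: -(11/17)*log2(11/17) = 0.406373; -(5/17)*log2(5/17) = 0.519275; -(1/17)*log2(1/17) = 0.240439. H = 0.406373 + 0.519275 + 0.240439 = 1.1661

1.1661 bits


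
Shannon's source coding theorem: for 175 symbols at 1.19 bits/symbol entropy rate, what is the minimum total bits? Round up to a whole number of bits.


Minimum bits >= n * H = 175 * 1.19 = 208.25, rounded up to a whole number of bits = 209

209 bits


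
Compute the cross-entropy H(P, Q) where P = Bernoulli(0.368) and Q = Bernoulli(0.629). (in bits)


H(P,Q) = -p*log2(q) - (1-p)*log2(1-q). -0.368*log2(0.629) = 0.246143; -0.632*log2(0.371) = 0.904082. H(P,Q) = 0.246143 + 0.904082 = 1.1502

1.1502 bits


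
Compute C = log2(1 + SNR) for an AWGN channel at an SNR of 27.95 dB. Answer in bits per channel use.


SNR_linear = 10^(27.95/10) = 623.7348; C = log2(1 + SNR_linear) = log2(1 + 623.7348) = 9.2871

9.2871 bits/channel use


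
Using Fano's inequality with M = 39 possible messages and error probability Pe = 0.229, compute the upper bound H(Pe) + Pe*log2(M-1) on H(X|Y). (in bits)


H(Pe) = -Pe*log2(Pe) - (1-Pe)*log2(1-Pe) = -0.229*log2(0.229) - 0.771*log2(0.771) = 0.486987 + 0.289277 = 0.7763. Pe*log2(M-1) = 0.229*log2(38) = 1.201775. Bound = H(Pe) + Pe*log2(M-1) = 0.486987 + 0.289277 + 1.201775 = 1.978

1.978 bits


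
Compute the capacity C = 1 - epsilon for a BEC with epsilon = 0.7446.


C = 1 - epsilon = 1 - 0.7446 = 0.2554

0.2554 bits


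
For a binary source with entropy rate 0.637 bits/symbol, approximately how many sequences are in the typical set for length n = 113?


log2|A_typical| = nH = 113 * 0.637 = 71.981, so |A_typical| ~ 2^71.981 = 4.661e+21

4.661e+21


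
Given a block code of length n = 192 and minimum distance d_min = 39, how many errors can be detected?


Detection capability = d_min - 1 = 39 - 1 = 38

38 errors


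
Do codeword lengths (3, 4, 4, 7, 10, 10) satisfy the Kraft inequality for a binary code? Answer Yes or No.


Kraft sum = sum(2^(-l_i)) = 0.2598, need <= 1. Result: satisfied (a binary prefix-free code with these lengths exists)

Yes


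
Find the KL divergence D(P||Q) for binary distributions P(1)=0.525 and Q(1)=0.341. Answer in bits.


KL = p*log2(p/q) + (1-p)*log2((1-p)/(1-q)) = 0.525*log2(0.525/0.341) + 0.475*log2(0.475/0.659) = 0.1025

0.1025 bits


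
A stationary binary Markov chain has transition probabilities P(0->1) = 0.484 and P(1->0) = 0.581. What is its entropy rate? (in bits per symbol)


Stationary distribution: pi_0 = p10/(p01+p10) = 0.5455, pi_1 = 0.4545. Entropy rate H' = pi_0*H(p01) + pi_1*H(p10) = 0.5455*0.9993 + 0.4545*0.981 = 0.991

0.991 bits/symbol


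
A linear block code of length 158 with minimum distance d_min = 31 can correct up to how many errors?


Correction capability = floor((d-1)/2) = floor((31-1)/2) = 15

15 errors


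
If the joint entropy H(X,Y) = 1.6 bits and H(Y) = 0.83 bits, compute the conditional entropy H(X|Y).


H(X|Y) = H(X,Y) - H(Y) = 1.6 - 0.83 = 0.77

0.77 bits


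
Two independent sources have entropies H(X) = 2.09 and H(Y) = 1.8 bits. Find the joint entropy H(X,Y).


For independent variables, H(X,Y) = H(X) + H(Y) = 2.09 + 1.8 = 3.89

3.89 bits


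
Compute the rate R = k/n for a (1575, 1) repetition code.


Rate = k/n = 1/1575

1/1575


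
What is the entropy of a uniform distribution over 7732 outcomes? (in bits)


H = log2(n) = log2(7732) = 12.9166

12.9166 bits


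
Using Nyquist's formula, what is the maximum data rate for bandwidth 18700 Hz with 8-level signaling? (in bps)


Rate = 2 * B * log2(M) = 2 * 18700 * 3.0 = 112200.0

112200.0 bps


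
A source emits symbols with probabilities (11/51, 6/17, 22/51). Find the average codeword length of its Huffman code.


Huffman construction (repeatedly merge the two least-probable nodes; each merge adds 1 bit to every symbol beneath it): 11/51 + 6/17 = 29/51; 22/51 + 29/51 = 1. Resulting codeword lengths (in the order the probabilities were given): (2, 2, 1). L_avg = sum(p_i * l_i) = 11/51*2 + 6/17*2 + 22/51*1 = 80/51 = 1.5686

1.5686 bits


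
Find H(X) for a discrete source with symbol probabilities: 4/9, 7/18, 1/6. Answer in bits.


H = -sum(p_i * log2(p_i)). Terms: -(4/9)*log2(4/9) = 0.519967; -(7/18)*log2(7/18) = 0.529888; -(1/6)*log2(1/6) = 0.430827. H = 0.519967 + 0.529888 + 0.430827 = 1.4807

1.4807 bits


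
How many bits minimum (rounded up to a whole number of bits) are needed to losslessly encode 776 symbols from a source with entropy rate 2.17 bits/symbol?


Minimum bits >= n * H = 776 * 2.17 = 1683.92, rounded up to a whole number of bits = 1684

1684 bits


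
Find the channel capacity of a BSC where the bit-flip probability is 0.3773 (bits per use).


H(p) = -p*log2(p) - (1-p)*log2(1-p) = -0.3773*log2(0.3773) - 0.6227*log2(0.6227) = 0.530565 + 0.425547 = 0.9561. C = 1 - H(p) = 1 - 0.9561 = 0.0439

0.0439 bits


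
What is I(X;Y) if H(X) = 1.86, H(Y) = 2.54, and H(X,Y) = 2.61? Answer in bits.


I(X;Y) = H(X) + H(Y) - H(X,Y) = 1.86 + 2.54 - 2.61 = 1.79

1.79 bits


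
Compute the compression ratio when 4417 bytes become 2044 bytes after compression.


Ratio = original / compressed = 4417 / 2044 = 2.161

2.161


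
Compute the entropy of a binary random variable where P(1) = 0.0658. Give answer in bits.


H = -p*log2(p) - (1-p)*log2(1-p). -0.0658*log2(0.0658) = 0.258316; -0.9342*log2(0.9342) = 0.091735. H = 0.258316 + 0.091735 = 0.3501

0.3501 bits


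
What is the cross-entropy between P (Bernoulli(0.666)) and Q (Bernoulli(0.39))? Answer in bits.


H(P,Q) = -p*log2(q) - (1-p)*log2(1-q). -0.666*log2(0.39) = 0.904730; -0.334*log2(0.61) = 0.238182. H(P,Q) = 0.904730 + 0.238182 = 1.1429

1.1429 bits


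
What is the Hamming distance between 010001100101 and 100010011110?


Count differing positions: ^ ^ . . ^ ^ ^ ^ ^ . ^ ^ = 9 differences

9


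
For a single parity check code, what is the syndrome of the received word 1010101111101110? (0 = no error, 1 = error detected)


Syndrome = XOR of all bits = 1 XOR 0 XOR 1 XOR 0 XOR 1 XOR 0 XOR 1 XOR 1 XOR 1 XOR 1 XOR 1 XOR 0 XOR 1 XOR 1 XOR 1 XOR 0 = 1

1


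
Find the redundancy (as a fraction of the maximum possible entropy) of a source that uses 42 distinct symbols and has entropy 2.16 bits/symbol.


H_max = log2(K) = log2(42) = 5.3923 bits/symbol. Redundancy = 1 - H/H_max = 1 - 2.16/5.3923 = 1 - 0.4006 = 0.5994

0.5994


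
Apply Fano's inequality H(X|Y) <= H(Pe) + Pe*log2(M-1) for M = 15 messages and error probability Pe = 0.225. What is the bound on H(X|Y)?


H(Pe) = -Pe*log2(Pe) - (1-Pe)*log2(1-Pe) = -0.225*log2(0.225) - 0.775*log2(0.775) = 0.484201 + 0.284992 = 0.7692. Pe*log2(M-1) = 0.225*log2(14) = 0.856655. Bound = H(Pe) + Pe*log2(M-1) = 0.484201 + 0.284992 + 0.856655 = 1.6258

1.6258 bits


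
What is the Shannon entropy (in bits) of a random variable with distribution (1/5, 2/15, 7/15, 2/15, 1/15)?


H = -sum(p_i * log2(p_i)). Terms: -(1/5)*log2(1/5) = 0.464386; -(2/15)*log2(2/15) = 0.387585; -(7/15)*log2(7/15) = 0.513117; -(2/15)*log2(2/15) = 0.387585; -(1/15)*log2(1/15) = 0.260459. H = 0.464386 + 0.387585 + 0.513117 + 0.387585 + 0.260459 = 2.0131

2.0131 bits


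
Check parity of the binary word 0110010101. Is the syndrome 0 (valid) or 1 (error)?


Syndrome = XOR of all bits = 0 XOR 1 XOR 1 XOR 0 XOR 0 XOR 1 XOR 0 XOR 1 XOR 0 XOR 1 = 1

1


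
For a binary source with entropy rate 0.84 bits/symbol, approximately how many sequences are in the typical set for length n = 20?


log2|A_typical| = nH = 20 * 0.84 = 16.8, so |A_typical| ~ 2^16.8 = 1.141e+05

1.141e+05


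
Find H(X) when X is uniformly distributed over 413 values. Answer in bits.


H = log2(n) = log2(413) = 8.69

8.69 bits


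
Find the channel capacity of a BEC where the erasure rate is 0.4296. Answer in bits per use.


C = 1 - epsilon = 1 - 0.4296 = 0.5704

0.5704 bits


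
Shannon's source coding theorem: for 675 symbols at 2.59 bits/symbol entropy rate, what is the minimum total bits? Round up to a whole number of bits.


Minimum bits >= n * H = 675 * 2.59 = 1748.25, rounded up to a whole number of bits = 1749

1749 bits


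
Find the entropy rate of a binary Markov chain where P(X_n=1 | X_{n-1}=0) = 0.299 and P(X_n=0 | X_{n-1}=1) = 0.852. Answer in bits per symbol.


Stationary distribution: pi_0 = p10/(p01+p10) = 0.7402, pi_1 = 0.2598. Entropy rate H' = pi_0*H(p01) + pi_1*H(p10) = 0.7402*0.8801 + 0.2598*0.6048 = 0.8086

0.8086 bits/symbol


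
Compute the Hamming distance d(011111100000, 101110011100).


Count differing positions: ^ ^ . . . ^ ^ ^ ^ ^ . . = 7 differences

7


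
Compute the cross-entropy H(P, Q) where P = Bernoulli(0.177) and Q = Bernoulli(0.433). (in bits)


H(P,Q) = -p*log2(q) - (1-p)*log2(1-q). -0.177*log2(0.433) = 0.213738; -0.823*log2(0.567) = 0.673691. H(P,Q) = 0.213738 + 0.673691 = 0.8874

0.8874 bits


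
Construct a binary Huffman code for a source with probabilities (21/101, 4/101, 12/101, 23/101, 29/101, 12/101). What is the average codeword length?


Huffman construction (repeatedly merge the two least-probable nodes; each merge adds 1 bit to every symbol beneath it): 4/101 + 12/101 = 16/101; 12/101 + 16/101 = 28/101; 21/101 + 23/101 = 44/101; 28/101 + 29/101 = 57/101; 44/101 + 57/101 = 1. Resulting codeword lengths (in the order the probabilities were given): (2, 4, 4, 2, 2, 3). L_avg = sum(p_i * l_i) = 21/101*2 + 4/101*4 + 12/101*4 + 23/101*2 + 29/101*2 + 12/101*3 = 246/101 = 2.4356

2.4356 bits


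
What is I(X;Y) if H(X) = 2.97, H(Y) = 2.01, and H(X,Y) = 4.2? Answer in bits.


I(X;Y) = H(X) + H(Y) - H(X,Y) = 2.97 + 2.01 - 4.2 = 0.78

0.78 bits


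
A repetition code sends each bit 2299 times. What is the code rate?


Rate = k/n = 1/2299

1/2299


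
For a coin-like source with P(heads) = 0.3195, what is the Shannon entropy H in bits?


H = -p*log2(p) - (1-p)*log2(1-p). -0.3195*log2(0.3195) = 0.525933; -0.6805*log2(0.6805) = 0.377904. H = 0.525933 + 0.377904 = 0.9038

0.9038 bits


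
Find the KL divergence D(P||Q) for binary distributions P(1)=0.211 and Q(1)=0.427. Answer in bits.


KL = p*log2(p/q) + (1-p)*log2((1-p)/(1-q)) = 0.211*log2(0.211/0.427) + 0.789*log2(0.789/0.573) = 0.1495

0.1495 bits


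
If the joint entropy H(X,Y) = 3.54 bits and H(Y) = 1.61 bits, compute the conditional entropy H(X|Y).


H(X|Y) = H(X,Y) - H(Y) = 3.54 - 1.61 = 1.93

1.93 bits


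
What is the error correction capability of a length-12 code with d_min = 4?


Correction capability = floor((d-1)/2) = floor((4-1)/2) = 1

1 errors


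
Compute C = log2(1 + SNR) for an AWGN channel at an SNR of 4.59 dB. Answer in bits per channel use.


SNR_linear = 10^(4.59/10) = 2.8774; C = log2(1 + SNR_linear) = log2(1 + 2.8774) = 1.9551

1.9551 bits/channel use


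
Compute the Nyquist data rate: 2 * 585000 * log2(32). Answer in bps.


Rate = 2 * B * log2(M) = 2 * 585000 * 5.0 = 5850000.0

5850000.0 bps


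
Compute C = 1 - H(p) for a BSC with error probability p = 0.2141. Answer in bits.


H(p) = -p*log2(p) - (1-p)*log2(1-p) = -0.2141*log2(0.2141) - 0.7859*log2(0.7859) = 0.476082 + 0.273165 = 0.7492. C = 1 - H(p) = 1 - 0.7492 = 0.2508

0.2508 bits


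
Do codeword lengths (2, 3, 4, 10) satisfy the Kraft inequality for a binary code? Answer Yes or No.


Kraft sum = sum(2^(-l_i)) = 0.4385, need <= 1. Result: satisfied (a binary prefix-free code with these lengths exists)

Yes


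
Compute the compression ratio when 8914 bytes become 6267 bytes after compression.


Ratio = original / compressed = 8914 / 6267 = 1.4224

1.4224


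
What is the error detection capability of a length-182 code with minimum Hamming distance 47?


Detection capability = d_min - 1 = 47 - 1 = 46

46 errors


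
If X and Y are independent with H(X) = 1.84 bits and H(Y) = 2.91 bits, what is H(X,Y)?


For independent variables, H(X,Y) = H(X) + H(Y) = 1.84 + 2.91 = 4.75

4.75 bits


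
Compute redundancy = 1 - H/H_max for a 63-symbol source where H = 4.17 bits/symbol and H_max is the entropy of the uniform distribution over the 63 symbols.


H_max = log2(K) = log2(63) = 5.9773 bits/symbol. Redundancy = 1 - H/H_max = 1 - 4.17/5.9773 = 1 - 0.6976 = 0.3024

0.3024


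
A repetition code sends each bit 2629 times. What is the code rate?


Rate = k/n = 1/2629

1/2629


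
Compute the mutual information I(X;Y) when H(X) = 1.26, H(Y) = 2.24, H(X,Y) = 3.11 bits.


I(X;Y) = H(X) + H(Y) - H(X,Y) = 1.26 + 2.24 - 3.11 = 0.39

0.39 bits


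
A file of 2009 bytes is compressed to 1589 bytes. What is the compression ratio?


Ratio = original / compressed = 2009 / 1589 = 1.2643

1.2643


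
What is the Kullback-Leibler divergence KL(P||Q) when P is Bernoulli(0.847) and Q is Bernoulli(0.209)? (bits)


KL = p*log2(p/q) + (1-p)*log2((1-p)/(1-q)) = 0.847*log2(0.847/0.209) + 0.153*log2(0.153/0.791) = 1.3473

1.3473 bits


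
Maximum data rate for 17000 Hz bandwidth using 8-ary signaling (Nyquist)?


Rate = 2 * B * log2(M) = 2 * 17000 * 3.0 = 102000.0

102000.0 bps


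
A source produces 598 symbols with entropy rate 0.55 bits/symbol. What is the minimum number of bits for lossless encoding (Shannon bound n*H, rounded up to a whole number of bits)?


Minimum bits >= n * H = 598 * 0.55 = 328.9, rounded up to a whole number of bits = 329

329 bits


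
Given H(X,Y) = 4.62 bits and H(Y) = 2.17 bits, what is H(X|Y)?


H(X|Y) = H(X,Y) - H(Y) = 4.62 - 2.17 = 2.45

2.45 bits


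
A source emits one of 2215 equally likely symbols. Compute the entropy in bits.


H = log2(n) = log2(2215) = 11.1131

11.1131 bits


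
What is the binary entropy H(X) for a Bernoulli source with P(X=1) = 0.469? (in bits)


H = -p*log2(p) - (1-p)*log2(1-p). -0.469*log2(0.469) = 0.512308; -0.531*log2(0.531) = 0.484918. H = 0.512308 + 0.484918 = 0.9972

0.9972 bits


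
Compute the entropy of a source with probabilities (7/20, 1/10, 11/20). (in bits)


H = -sum(p_i * log2(p_i)). Terms: -(7/20)*log2(7/20) = 0.530101; -(1/10)*log2(1/10) = 0.332193; -(11/20)*log2(11/20) = 0.474373. H = 0.530101 + 0.332193 + 0.474373 = 1.3367

1.3367 bits


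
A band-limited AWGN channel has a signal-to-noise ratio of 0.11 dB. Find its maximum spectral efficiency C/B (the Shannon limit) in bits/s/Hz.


SNR_linear = 10^(0.11/10) = 1.0257; C/B = log2(1 + SNR_linear) = log2(1 + 1.0257) = 1.0184

1.0184 bits/s/Hz


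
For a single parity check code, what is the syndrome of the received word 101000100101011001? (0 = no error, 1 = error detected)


Syndrome = XOR of all bits = 1 XOR 0 XOR 1 XOR 0 XOR 0 XOR 0 XOR 1 XOR 0 XOR 0 XOR 1 XOR 0 XOR 1 XOR 0 XOR 1 XOR 1 XOR 0 XOR 0 XOR 1 = 0

0


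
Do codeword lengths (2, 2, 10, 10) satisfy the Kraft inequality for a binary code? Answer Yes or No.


Kraft sum = sum(2^(-l_i)) = 0.502, need <= 1. Result: satisfied (a binary prefix-free code with these lengths exists)

Yes


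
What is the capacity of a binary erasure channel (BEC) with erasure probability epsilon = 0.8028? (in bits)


C = 1 - epsilon = 1 - 0.8028 = 0.1972

0.1972 bits


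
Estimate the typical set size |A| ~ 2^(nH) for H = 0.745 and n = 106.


log2|A_typical| = nH = 106 * 0.745 = 78.97, so |A_typical| ~ 2^78.97 = 5.920e+23

5.920e+23


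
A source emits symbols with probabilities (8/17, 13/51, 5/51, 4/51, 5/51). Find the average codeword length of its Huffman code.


Huffman construction (repeatedly merge the two least-probable nodes; each merge adds 1 bit to every symbol beneath it): 4/51 + 5/51 = 3/17; 5/51 + 3/17 = 14/51; 13/51 + 14/51 = 9/17; 8/17 + 9/17 = 1. Resulting codeword lengths (in the order the probabilities were given): (1, 2, 4, 4, 3). L_avg = sum(p_i * l_i) = 8/17*1 + 13/51*2 + 5/51*4 + 4/51*4 + 5/51*3 = 101/51 = 1.9804

1.9804 bits


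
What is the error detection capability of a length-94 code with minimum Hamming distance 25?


Detection capability = d_min - 1 = 25 - 1 = 24

24 errors


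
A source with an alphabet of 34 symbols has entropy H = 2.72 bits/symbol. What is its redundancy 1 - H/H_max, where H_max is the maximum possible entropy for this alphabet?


H_max = log2(K) = log2(34) = 5.0875 bits/symbol. Redundancy = 1 - H/H_max = 1 - 2.72/5.0875 = 1 - 0.5346 = 0.4654

0.4654


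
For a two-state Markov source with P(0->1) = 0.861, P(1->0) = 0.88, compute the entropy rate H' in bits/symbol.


Stationary distribution: pi_0 = p10/(p01+p10) = 0.5055, pi_1 = 0.4945. Entropy rate H' = pi_0*H(p01) + pi_1*H(p10) = 0.5055*0.5816 + 0.4945*0.5294 = 0.5558

0.5558 bits/symbol


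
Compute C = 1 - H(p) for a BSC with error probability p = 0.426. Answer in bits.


H(p) = -p*log2(p) - (1-p)*log2(1-p) = -0.426*log2(0.426) - 0.574*log2(0.574) = 0.524438 + 0.459704 = 0.9841. C = 1 - H(p) = 1 - 0.9841 = 0.0159

0.0159 bits


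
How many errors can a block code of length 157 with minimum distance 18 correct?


Correction capability = floor((d-1)/2) = floor((18-1)/2) = 8

8 errors


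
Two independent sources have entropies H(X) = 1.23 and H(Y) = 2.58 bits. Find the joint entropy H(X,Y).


For independent variables, H(X,Y) = H(X) + H(Y) = 1.23 + 2.58 = 3.81

3.81 bits


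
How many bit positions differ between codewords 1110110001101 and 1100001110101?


Count differing positions: . . ^ . ^ ^ ^ ^ ^ ^ . . . = 7 differences

7


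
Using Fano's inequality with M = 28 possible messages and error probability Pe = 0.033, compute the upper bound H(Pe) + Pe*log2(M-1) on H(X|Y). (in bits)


H(Pe) = -Pe*log2(Pe) - (1-Pe)*log2(1-Pe) = -0.033*log2(0.033) - 0.967*log2(0.967) = 0.162406 + 0.046815 = 0.2092. Pe*log2(M-1) = 0.033*log2(27) = 0.156911. Bound = H(Pe) + Pe*log2(M-1) = 0.162406 + 0.046815 + 0.156911 = 0.3661

0.3661 bits


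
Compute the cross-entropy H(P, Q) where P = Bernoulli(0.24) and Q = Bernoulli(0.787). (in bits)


H(P,Q) = -p*log2(q) - (1-p)*log2(1-q). -0.24*log2(0.787) = 0.082935; -0.76*log2(0.213) = 1.695617. H(P,Q) = 0.082935 + 1.695617 = 1.7786

1.7786 bits


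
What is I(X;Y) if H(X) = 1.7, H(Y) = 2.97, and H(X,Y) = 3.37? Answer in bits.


I(X;Y) = H(X) + H(Y) - H(X,Y) = 1.7 + 2.97 - 3.37 = 1.3

1.3 bits


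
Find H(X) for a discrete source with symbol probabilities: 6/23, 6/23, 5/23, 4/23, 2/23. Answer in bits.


H = -sum(p_i * log2(p_i)). Terms: -(6/23)*log2(6/23) = 0.505722; -(6/23)*log2(6/23) = 0.505722; -(5/23)*log2(5/23) = 0.478616; -(4/23)*log2(4/23) = 0.438880; -(2/23)*log2(2/23) = 0.306397. H = 0.505722 + 0.505722 + 0.478616 + 0.438880 + 0.306397 = 2.2353

2.2353 bits


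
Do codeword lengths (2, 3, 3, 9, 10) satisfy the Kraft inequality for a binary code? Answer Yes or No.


Kraft sum = sum(2^(-l_i)) = 0.5029, need <= 1. Result: satisfied (a binary prefix-free code with these lengths exists)

Yes


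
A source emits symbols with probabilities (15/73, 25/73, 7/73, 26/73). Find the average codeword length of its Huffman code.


Huffman construction (repeatedly merge the two least-probable nodes; each merge adds 1 bit to every symbol beneath it): 7/73 + 15/73 = 22/73; 22/73 + 25/73 = 47/73; 26/73 + 47/73 = 1. Resulting codeword lengths (in the order the probabilities were given): (3, 2, 3, 1). L_avg = sum(p_i * l_i) = 15/73*3 + 25/73*2 + 7/73*3 + 26/73*1 = 142/73 = 1.9452

1.9452 bits


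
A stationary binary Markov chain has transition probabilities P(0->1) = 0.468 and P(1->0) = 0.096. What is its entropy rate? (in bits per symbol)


Stationary distribution: pi_0 = p10/(p01+p10) = 0.1702, pi_1 = 0.8298. Entropy rate H' = pi_0*H(p01) + pi_1*H(p10) = 0.1702*0.997 + 0.8298*0.4562 = 0.5482

0.5482 bits/symbol


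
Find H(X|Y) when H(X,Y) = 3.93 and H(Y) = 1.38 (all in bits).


H(X|Y) = H(X,Y) - H(Y) = 3.93 - 1.38 = 2.55

2.55 bits


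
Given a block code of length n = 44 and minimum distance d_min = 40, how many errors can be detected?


Detection capability = d_min - 1 = 40 - 1 = 39

39 errors


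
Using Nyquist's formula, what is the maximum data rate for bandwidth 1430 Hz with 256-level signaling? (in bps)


Rate = 2 * B * log2(M) = 2 * 1430 * 8.0 = 22880.0

22880.0 bps


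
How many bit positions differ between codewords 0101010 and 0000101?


Count differing positions: . ^ . ^ ^ ^ ^ = 5 differences

5


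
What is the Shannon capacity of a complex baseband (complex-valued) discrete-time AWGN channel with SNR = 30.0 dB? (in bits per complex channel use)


SNR_linear = 10^(30.0/10) = 1000.0; C = log2(1 + SNR_linear) = log2(1 + 1000.0) = 9.9672

9.9672 bits/channel use


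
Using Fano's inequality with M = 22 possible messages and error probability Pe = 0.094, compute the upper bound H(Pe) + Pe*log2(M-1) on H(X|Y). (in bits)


H(Pe) = -Pe*log2(Pe) - (1-Pe)*log2(1-Pe) = -0.094*log2(0.094) - 0.906*log2(0.906) = 0.320652 + 0.129030 = 0.4497. Pe*log2(M-1) = 0.094*log2(21) = 0.412878. Bound = H(Pe) + Pe*log2(M-1) = 0.320652 + 0.129030 + 0.412878 = 0.8626

0.8626 bits


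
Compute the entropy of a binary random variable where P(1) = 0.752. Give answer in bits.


H = -p*log2(p) - (1-p)*log2(1-p). -0.752*log2(0.752) = 0.309219; -0.248*log2(0.248) = 0.498874. H = 0.309219 + 0.498874 = 0.8081

0.8081 bits


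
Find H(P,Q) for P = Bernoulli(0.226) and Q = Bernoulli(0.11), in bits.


H(P,Q) = -p*log2(q) - (1-p)*log2(1-q). -0.226*log2(0.11) = 0.719680; -0.774*log2(0.89) = 0.130127. H(P,Q) = 0.719680 + 0.130127 = 0.8498

0.8498 bits
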